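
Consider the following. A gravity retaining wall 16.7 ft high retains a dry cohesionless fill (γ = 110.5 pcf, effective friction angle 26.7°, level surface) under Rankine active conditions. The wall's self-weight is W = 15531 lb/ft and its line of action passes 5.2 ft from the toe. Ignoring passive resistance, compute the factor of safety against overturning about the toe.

2.48

K_a = tan²(45° − 26.7°/2) = 0.3800.
P_a = ½K_aγH² = 0.5×0.3800×110.5×16.7² = 5855 lb/ft, acting at H/3 = 5.567 ft above the base.
Overturning moment M_o = P_a × H/3 = 5855 × 5.567 = 32590.
Resisting moment M_r = W × 5.2 = 15531 × 5.2 = 80760.
FS_overturning = M_r/M_o = 80760/32590 = 2.478.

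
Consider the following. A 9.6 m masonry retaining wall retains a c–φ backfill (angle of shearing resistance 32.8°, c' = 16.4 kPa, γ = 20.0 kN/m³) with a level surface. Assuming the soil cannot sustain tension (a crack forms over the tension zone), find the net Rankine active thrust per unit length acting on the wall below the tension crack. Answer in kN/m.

129 kN/m

K_a = 0.2973; √K_a = 0.5452.
Tension-crack depth z_c = 2c/(γ√K_a) = 2×16.4/(20.0×0.5452) = 3.008 m.
σ_a at base = K_a γ H − 2c√K_a = 0.2973×20.0×9.6 − 2×16.4×0.5452 = 39.19 kPa.
P_a = ½ × 39.19 × (H − z_c) = 0.5×39.19×6.592 = 129.2 kN/m.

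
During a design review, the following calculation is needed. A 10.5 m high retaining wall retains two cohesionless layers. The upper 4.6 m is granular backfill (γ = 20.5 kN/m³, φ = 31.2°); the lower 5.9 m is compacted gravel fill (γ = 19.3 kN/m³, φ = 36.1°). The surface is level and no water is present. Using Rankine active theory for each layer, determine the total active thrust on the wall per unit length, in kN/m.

300 kN/m

K_a1 = tan²(45°−31.2°/2) = 0.3175; K_a2 = tan²(45°−36.1°/2) = 0.2585.
Layer 1: σ at base = K_a1 γ₁ h₁ = 29.94 kPa; P₁ = ½×29.94×4.6 = 68.86.
Layer 2: σ_v at top = γ₁h₁ = 94.30; σ_h top = K_a2×94.30 = 24.38; σ_h base = K_a2×(94.30+19.3×5.9) = 53.81.
P₂ = ½(24.38+53.81)×5.9 = 230.7. Total P_a = 68.86+230.7 = 299.5 kN/m.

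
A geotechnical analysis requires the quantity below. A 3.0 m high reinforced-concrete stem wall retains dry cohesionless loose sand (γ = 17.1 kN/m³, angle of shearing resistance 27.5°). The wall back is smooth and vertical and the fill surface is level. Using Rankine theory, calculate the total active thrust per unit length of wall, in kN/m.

K_a = tan²(45° − φ/2) = 0.3682.
P_a = ½ K_a γ H² = 0.5 × 0.3682 × 17.1 × 3.0² = 28.33 kN/m.

28.3 kN/m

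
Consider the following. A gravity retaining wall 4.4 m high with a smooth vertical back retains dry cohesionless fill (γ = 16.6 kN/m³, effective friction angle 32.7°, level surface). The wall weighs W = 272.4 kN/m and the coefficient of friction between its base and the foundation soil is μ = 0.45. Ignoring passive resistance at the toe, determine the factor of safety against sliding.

K_a = tan²(45° − 32.7°/2) = 0.2985.
P_a = ½K_aγH² = 0.5×0.2985×16.6×4.4² = 47.97 kN/m, acting at H/3 = 1.467 m above the base.
FS_sliding = μW / P_a = 0.45×272.4 / 47.97 = 2.556.

2.56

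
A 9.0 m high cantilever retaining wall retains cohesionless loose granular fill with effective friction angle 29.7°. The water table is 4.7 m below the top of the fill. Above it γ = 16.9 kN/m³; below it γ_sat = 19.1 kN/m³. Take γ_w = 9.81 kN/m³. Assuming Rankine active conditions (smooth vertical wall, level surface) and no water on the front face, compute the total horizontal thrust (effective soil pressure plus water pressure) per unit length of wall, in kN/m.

K_a = tan²(45° − φ/2) = 0.3374.
γ' = 19.1 − 9.81 = 9.290 kN/m³. Depth below WT = 4.3 m.
σ'_h at WT = K_a γ d_w = 26.80 kPa; at base = 26.80 + K_a γ' × 4.3 = 40.28 kPa.
P₁ (0–4.7 m) = ½×26.80×4.7 = 62.98. P₂ (4.7–9.0 m) = ½(26.80+40.28)×4.3 = 144.2.
P_w = ½ γ_w h₂² = 0.5×9.81×4.3² = 90.69. Total = 62.98+144.2+90.69 = 297.9 kN/m.

298 kN/m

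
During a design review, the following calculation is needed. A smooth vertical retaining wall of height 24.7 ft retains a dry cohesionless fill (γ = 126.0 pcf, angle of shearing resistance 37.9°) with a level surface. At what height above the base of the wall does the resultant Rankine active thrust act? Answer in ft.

K_a = 0.2389.
The pressure distribution is triangular, so the resultant acts at H/3 above the base = 24.7/3 = 8.233 ft.

8.23 ft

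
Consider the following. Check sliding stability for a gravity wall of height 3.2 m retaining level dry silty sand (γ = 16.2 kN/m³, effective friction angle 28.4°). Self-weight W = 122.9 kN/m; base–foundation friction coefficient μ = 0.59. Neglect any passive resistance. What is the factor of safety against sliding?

K_a = tan²(45° − 28.4°/2) = 0.3554.
P_a = ½K_aγH² = 0.5×0.3554×16.2×3.2² = 29.47 kN/m, acting at H/3 = 1.067 m above the base.
FS_sliding = μW / P_a = 0.59×122.9 / 29.47 = 2.460.

2.46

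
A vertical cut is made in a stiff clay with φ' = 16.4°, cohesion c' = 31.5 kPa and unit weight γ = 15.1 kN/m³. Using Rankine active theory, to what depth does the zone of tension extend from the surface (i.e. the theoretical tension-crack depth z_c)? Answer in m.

K_a = tan²(45° − 16.4°/2) = 0.5596; √K_a = 0.7481.
The active pressure is zero where K_a γ z = 2c√K_a, so z_c = 2c/(γ√K_a) = 2×31.5/(15.1×0.7481) = 5.577 m.

5.58 m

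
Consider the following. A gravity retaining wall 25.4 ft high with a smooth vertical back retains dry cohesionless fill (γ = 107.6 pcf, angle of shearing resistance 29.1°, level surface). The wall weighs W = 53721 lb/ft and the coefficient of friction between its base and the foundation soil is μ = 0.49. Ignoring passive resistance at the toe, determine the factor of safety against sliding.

2.19

K_a = tan²(45° − 29.1°/2) = 0.3456.
P_a = ½K_aγH² = 0.5×0.3456×107.6×25.4² = 12000 lb/ft, acting at H/3 = 8.467 ft above the base.
FS_sliding = μW / P_a = 0.49×53721 / 12000 = 2.194.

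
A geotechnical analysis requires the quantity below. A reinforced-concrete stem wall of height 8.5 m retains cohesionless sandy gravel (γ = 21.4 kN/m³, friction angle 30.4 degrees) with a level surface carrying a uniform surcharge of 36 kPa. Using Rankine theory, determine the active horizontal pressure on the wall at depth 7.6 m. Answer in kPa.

K_a = (1 − sin φ)/(1 + sin φ) = 0.3280.
σ_v = γz + q = 21.4 × 7.6 + 36 = 198.6 kPa.
σ_h = K_a σ_v = 0.3280 × 198.6 = 65.15 kPa.

65.2 kPa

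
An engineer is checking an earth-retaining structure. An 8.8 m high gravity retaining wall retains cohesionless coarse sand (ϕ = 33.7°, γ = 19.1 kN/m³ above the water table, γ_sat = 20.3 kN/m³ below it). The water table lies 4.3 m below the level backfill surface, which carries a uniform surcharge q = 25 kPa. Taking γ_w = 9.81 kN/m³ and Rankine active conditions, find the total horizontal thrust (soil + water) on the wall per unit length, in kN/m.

349 kN/m

K_a = tan²(45° − φ/2) = 0.2863.
γ' = 20.3 − 9.81 = 10.49 kN/m³. h₂ = H − d_w = 4.5 m.
σ'_h: at surface K_a·q = 7.158; at WT K_a(q+γd_w) = 30.67; at base K_a(q+γd_w+γ'h₂) = 44.19 kPa.
P₁ = ½(7.158+30.67)×4.3 = 81.33; P₂ = ½(30.67+44.19)×4.5 = 168.4; P_w = ½γ_w h₂² = 99.33.
Total = 81.33+168.4+99.33 = 349.1 kN/m.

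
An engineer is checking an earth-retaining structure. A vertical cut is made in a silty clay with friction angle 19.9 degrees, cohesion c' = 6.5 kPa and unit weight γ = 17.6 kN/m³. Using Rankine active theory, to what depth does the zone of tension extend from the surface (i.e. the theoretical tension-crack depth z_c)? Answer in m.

1.05 m

K_a = tan²(45° − 19.9°/2) = 0.4921; √K_a = 0.7015.
The active pressure is zero where K_a γ z = 2c√K_a, so z_c = 2c/(γ√K_a) = 2×6.5/(17.6×0.7015) = 1.053 m.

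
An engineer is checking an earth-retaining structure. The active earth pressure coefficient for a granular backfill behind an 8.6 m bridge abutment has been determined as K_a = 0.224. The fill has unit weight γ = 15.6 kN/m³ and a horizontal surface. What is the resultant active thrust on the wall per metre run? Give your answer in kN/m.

P = ½ K_a γ H² = 0.5 × 0.224 × 15.6 × 8.6² = 129.2 kN/m.

129 kN/m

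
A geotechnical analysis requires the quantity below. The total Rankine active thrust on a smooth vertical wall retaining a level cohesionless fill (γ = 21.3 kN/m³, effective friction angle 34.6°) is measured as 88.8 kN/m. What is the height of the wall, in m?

K_a = 0.2756. P_a = ½ K_a γ H² ⇒ H = √(2P_a/(K_a γ)).
H = √(2×88.8/(0.2756×21.3)) = 5.500 m.

5.50 m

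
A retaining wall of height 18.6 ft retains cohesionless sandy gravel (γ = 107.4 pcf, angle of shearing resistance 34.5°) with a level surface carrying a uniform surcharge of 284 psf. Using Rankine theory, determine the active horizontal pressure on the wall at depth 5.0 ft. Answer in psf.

K_a = (1 − sin φ)/(1 + sin φ) = 0.2768.
σ_v = γz + q = 107.4 × 5.0 + 284 = 821.0 psf.
σ_h = K_a σ_v = 0.2768 × 821.0 = 227.3 psf.

227 psf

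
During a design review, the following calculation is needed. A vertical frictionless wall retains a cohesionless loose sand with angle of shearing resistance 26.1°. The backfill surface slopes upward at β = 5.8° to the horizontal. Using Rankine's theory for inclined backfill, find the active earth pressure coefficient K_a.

0.396

K_a = cos β · (cos β − √(cos²β − cos²φ)) / (cos β + √(cos²β − cos²φ)).
cos β = 0.9949, cos φ = 0.8980, √(cos²β − cos²φ) = 0.4282.
K_a = 0.9949 × (0.9949 − 0.4282)/(0.9949 + 0.4282) = 0.3962.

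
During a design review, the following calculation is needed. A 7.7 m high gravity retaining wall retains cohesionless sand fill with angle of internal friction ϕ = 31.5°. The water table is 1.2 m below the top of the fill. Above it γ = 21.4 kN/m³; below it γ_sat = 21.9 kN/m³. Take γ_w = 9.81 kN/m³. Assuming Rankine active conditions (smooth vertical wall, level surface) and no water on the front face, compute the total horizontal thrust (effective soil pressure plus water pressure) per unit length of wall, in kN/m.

345 kN/m

K_a = tan²(45° − φ/2) = 0.3136.
γ' = 21.9 − 9.81 = 12.09 kN/m³. Depth below WT = 6.5 m.
σ'_h at WT = K_a γ d_w = 8.054 kPa; at base = 8.054 + K_a γ' × 6.5 = 32.70 kPa.
P₁ (0–1.2 m) = ½×8.054×1.2 = 4.832. P₂ (1.2–7.7 m) = ½(8.054+32.70)×6.5 = 132.5.
P_w = ½ γ_w h₂² = 0.5×9.81×6.5² = 207.2. Total = 4.832+132.5+207.2 = 344.5 kN/m.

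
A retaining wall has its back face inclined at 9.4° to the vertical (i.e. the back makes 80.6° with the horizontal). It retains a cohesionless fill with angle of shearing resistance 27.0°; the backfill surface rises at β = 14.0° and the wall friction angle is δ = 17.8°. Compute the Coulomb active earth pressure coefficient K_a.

0.518

K_a = sin²(α+φ) / [sin²α · sin(α−δ) · (1 + √{sin(φ+δ)sin(φ−β) / (sin(α−δ)sin(α+β))})²].
With α = 80.6°, φ = 27.0°, δ = 17.8°, β = 14.0°: K_a = 0.5184.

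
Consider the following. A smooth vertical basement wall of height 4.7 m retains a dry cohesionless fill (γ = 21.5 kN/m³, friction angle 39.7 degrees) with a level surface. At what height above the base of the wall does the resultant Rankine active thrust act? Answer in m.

1.57 m

K_a = 0.2204.
The pressure distribution is triangular, so the resultant acts at H/3 above the base = 4.7/3 = 1.567 m.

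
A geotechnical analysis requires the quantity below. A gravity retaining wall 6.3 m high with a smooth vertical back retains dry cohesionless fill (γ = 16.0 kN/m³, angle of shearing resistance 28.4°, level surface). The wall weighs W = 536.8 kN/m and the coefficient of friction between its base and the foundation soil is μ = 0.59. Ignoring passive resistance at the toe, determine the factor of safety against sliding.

K_a = tan²(45° − 28.4°/2) = 0.3554.
P_a = ½K_aγH² = 0.5×0.3554×16.0×6.3² = 112.8 kN/m, acting at H/3 = 2.100 m above the base.
FS_sliding = μW / P_a = 0.59×536.8 / 112.8 = 2.807.

2.81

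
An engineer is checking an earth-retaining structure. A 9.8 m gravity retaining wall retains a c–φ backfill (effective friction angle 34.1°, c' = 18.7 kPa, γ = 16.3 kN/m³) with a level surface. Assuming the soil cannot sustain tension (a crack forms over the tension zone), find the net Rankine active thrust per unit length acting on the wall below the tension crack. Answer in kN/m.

68.8 kN/m

K_a = 0.2815; √K_a = 0.5306.
Tension-crack depth z_c = 2c/(γ√K_a) = 2×18.7/(16.3×0.5306) = 4.324 m.
σ_a at base = K_a γ H − 2c√K_a = 0.2815×16.3×9.8 − 2×18.7×0.5306 = 25.13 kPa.
P_a = ½ × 25.13 × (H − z_c) = 0.5×25.13×5.476 = 68.79 kN/m.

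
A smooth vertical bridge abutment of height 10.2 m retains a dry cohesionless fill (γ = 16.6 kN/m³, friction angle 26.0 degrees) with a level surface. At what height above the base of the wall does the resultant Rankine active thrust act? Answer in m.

K_a = 0.3905.
The pressure distribution is triangular, so the resultant acts at H/3 above the base = 10.2/3 = 3.400 m.

3.40 m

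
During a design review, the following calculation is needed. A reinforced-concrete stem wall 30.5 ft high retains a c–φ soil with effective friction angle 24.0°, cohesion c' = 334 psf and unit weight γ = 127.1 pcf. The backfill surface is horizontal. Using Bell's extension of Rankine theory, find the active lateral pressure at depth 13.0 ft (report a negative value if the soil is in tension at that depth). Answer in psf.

263 psf

K_a = (1 − sin φ)/(1 + sin φ) = 0.4217.
σ_a = K_a γ z − 2c√K_a = 0.4217×127.1×13.0 − 2×334×0.6494 = 263.0 psf.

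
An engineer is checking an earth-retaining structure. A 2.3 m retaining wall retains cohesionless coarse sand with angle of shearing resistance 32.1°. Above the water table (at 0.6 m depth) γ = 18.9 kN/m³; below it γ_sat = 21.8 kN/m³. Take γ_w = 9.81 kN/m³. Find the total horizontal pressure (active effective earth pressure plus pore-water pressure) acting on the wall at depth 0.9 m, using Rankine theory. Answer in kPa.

7.51 kPa

K_a = (1 − sin φ)/(1 + sin φ) = 0.3060.
γ' = 21.8 − 9.81 = 11.99 kN/m³.
Effective vertical stress at 0.9 m: σ'_v = 18.9×0.6 + 11.99×0.300 = 14.94 kPa.
σ'_h = K_a σ'_v = 0.3060 × 14.94 = 4.571 kPa; u = γ_w × 0.300 = 2.943 kPa.
Total σ_h = 4.571 + 2.943 = 7.514 kPa.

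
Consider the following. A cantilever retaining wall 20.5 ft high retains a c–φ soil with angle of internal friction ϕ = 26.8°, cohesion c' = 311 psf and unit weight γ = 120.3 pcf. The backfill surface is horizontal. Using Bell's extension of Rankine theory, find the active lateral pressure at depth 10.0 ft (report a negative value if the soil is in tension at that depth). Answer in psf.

72.6 psf

K_a = (1 − sin φ)/(1 + sin φ) = 0.3785.
σ_a = K_a γ z − 2c√K_a = 0.3785×120.3×10.0 − 2×311×0.6152 = 72.65 psf.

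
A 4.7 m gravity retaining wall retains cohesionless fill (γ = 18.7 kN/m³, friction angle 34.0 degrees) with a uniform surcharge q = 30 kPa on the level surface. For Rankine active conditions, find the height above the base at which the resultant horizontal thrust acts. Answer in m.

K_a = 0.2827.
Triangular part P₁ = ½K_aγH² = 58.39 at H/3 = 1.567 m; rectangular part P₂ = K_a q H = 39.86 at H/2 = 2.350 m.
ȳ = (P₁·1.567 + P₂·2.350)/(P₁+P₂) = 1.884 m.

1.88 m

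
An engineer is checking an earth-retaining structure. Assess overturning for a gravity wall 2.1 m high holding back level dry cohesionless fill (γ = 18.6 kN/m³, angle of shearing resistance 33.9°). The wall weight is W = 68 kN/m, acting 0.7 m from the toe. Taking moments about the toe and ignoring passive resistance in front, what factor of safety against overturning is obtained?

K_a = tan²(45° − 33.9°/2) = 0.2839.
P_a = ½K_aγH² = 0.5×0.2839×18.6×2.1² = 11.64 kN/m, acting at H/3 = 0.7000 m above the base.
Overturning moment M_o = P_a × H/3 = 11.64 × 0.7000 = 8.151.
Resisting moment M_r = W × 0.7 = 68 × 0.7 = 47.60.
FS_overturning = M_r/M_o = 47.60/8.151 = 5.840.

5.84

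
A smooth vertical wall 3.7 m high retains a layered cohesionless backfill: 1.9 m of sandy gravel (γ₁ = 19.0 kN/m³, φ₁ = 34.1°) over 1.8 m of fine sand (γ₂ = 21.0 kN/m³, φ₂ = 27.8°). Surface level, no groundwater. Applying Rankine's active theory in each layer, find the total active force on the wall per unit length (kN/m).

K_a1 = tan²(45°−34.1°/2) = 0.2815; K_a2 = tan²(45°−27.8°/2) = 0.3639.
Layer 1: σ at base = K_a1 γ₁ h₁ = 10.16 kPa; P₁ = ½×10.16×1.9 = 9.655.
Layer 2: σ_v at top = γ₁h₁ = 36.10; σ_h top = K_a2×36.10 = 13.14; σ_h base = K_a2×(36.10+21.0×1.8) = 26.89.
P₂ = ½(13.14+26.89)×1.8 = 36.03. Total P_a = 9.655+36.03 = 45.68 kN/m.

45.7 kN/m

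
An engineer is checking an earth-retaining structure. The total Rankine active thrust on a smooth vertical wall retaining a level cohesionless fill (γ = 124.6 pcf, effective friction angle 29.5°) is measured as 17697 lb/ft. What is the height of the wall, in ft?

K_a = 0.3401. P_a = ½ K_a γ H² ⇒ H = √(2P_a/(K_a γ)).
H = √(2×17697/(0.3401×124.6)) = 28.90 ft.

28.9 ft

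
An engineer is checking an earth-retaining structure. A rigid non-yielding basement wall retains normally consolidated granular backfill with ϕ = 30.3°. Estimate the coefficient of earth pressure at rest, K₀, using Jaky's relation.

0.495

K₀ = 1 − sin φ' = 1 − sin 30.3° = 0.4955.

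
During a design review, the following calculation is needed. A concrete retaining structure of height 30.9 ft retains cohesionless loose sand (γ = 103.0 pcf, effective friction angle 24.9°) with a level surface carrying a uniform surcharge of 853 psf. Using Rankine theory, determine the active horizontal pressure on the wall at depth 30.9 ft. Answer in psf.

1640 psf

K_a = (1 − sin φ)/(1 + sin φ) = 0.4074.
σ_v = γz + q = 103.0 × 30.9 + 853 = 4036 psf.
σ_h = K_a σ_v = 0.4074 × 4036 = 1644 psf.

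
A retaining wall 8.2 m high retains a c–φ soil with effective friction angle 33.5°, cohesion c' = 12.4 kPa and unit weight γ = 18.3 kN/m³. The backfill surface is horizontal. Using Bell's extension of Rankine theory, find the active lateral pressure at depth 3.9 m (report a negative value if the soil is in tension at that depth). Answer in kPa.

7.28 kPa

K_a = (1 − sin φ)/(1 + sin φ) = 0.2887.
σ_a = K_a γ z − 2c√K_a = 0.2887×18.3×3.9 − 2×12.4×0.5373 = 7.280 kPa.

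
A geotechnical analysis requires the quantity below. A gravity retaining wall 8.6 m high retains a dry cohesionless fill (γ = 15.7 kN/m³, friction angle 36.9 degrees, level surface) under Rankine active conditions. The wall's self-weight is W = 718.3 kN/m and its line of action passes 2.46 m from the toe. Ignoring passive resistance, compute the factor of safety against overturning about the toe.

K_a = tan²(45° − 36.9°/2) = 0.2497.
P_a = ½K_aγH² = 0.5×0.2497×15.7×8.6² = 145.0 kN/m, acting at H/3 = 2.867 m above the base.
Overturning moment M_o = P_a × H/3 = 145.0 × 2.867 = 415.5.
Resisting moment M_r = W × 2.46 = 718.3 × 2.46 = 1767.
FS_overturning = M_r/M_o = 1767/415.5 = 4.252.

4.25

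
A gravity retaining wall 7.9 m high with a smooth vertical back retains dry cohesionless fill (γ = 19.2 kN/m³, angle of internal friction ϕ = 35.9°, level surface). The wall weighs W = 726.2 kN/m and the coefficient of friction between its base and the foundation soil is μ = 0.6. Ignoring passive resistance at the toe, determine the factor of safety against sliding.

K_a = tan²(45° − 35.9°/2) = 0.2607.
P_a = ½K_aγH² = 0.5×0.2607×19.2×7.9² = 156.2 kN/m, acting at H/3 = 2.633 m above the base.
FS_sliding = μW / P_a = 0.6×726.2 / 156.2 = 2.789.

2.79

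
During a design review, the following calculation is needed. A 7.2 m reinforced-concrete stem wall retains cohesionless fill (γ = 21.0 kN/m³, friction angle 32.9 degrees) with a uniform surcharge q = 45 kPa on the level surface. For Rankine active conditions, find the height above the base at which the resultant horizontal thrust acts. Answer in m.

K_a = 0.2960.
Triangular part P₁ = ½K_aγH² = 161.1 at H/3 = 2.400 m; rectangular part P₂ = K_a q H = 95.91 at H/2 = 3.600 m.
ȳ = (P₁·2.400 + P₂·3.600)/(P₁+P₂) = 2.848 m.

2.85 m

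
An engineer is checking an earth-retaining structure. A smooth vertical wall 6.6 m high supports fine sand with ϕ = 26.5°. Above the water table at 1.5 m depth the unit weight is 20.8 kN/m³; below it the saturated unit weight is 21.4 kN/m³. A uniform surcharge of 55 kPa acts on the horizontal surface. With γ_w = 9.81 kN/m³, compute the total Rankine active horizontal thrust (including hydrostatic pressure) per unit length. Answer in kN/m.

K_a = tan²(45° − φ/2) = 0.3829.
γ' = 21.4 − 9.81 = 11.59 kN/m³. h₂ = H − d_w = 5.1 m.
σ'_h: at surface K_a·q = 21.06; at WT K_a(q+γd_w) = 33.01; at base K_a(q+γd_w+γ'h₂) = 55.64 kPa.
P₁ = ½(21.06+33.01)×1.5 = 40.55; P₂ = ½(33.01+55.64)×5.1 = 226.1; P_w = ½γ_w h₂² = 127.6.
Total = 40.55+226.1+127.6 = 394.2 kN/m.

394 kN/m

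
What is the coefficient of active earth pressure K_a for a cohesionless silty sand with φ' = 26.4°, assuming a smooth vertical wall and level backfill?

K_a = tan²(45° − φ/2) = tan²(31.80°) = 0.3844.

0.384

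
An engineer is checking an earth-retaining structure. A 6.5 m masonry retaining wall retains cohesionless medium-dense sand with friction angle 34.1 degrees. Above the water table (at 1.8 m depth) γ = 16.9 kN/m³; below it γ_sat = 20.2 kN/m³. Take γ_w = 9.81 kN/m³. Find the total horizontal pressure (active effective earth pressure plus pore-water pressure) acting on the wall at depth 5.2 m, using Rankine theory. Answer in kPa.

51.9 kPa

K_a = (1 − sin φ)/(1 + sin φ) = 0.2815.
γ' = 20.2 − 9.81 = 10.39 kN/m³.
Effective vertical stress at 5.2 m: σ'_v = 16.9×1.8 + 10.39×3.40 = 65.75 kPa.
σ'_h = K_a σ'_v = 0.2815 × 65.75 = 18.51 kPa; u = γ_w × 3.40 = 33.35 kPa.
Total σ_h = 18.51 + 33.35 = 51.86 kPa.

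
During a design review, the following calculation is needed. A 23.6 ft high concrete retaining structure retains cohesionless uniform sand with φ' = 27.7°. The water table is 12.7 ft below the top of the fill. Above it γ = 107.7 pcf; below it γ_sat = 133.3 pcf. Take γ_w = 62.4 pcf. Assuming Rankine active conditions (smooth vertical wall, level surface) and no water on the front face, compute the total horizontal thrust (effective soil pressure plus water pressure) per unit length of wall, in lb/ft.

13900 lb/ft

K_a = tan²(45° − φ/2) = 0.3653.
γ' = 133.3 − 62.4 = 70.90 pcf. Depth below WT = 10.9 ft.
σ'_h at WT = K_a γ d_w = 499.7 psf; at base = 499.7 + K_a γ' × 10.9 = 782.0 psf.
P₁ (0–12.7 ft) = ½×499.7×12.7 = 3173. P₂ (12.7–23.6 ft) = ½(499.7+782.0)×10.9 = 6985.
P_w = ½ γ_w h₂² = 0.5×62.4×10.9² = 3707. Total = 3173+6985+3707 = 13870 lb/ft.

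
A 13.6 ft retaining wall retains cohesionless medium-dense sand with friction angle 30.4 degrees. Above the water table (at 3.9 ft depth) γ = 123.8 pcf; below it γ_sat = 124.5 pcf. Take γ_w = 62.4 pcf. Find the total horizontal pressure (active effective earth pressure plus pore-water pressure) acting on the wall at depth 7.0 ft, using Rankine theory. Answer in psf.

K_a = (1 − sin φ)/(1 + sin φ) = 0.3280.
γ' = 124.5 − 62.4 = 62.10 pcf.
Effective vertical stress at 7.0 ft: σ'_v = 123.8×3.9 + 62.10×3.10 = 675.3 psf.
σ'_h = K_a σ'_v = 0.3280 × 675.3 = 221.5 psf; u = γ_w × 3.10 = 193.4 psf.
Total σ_h = 221.5 + 193.4 = 414.9 psf.

415 psf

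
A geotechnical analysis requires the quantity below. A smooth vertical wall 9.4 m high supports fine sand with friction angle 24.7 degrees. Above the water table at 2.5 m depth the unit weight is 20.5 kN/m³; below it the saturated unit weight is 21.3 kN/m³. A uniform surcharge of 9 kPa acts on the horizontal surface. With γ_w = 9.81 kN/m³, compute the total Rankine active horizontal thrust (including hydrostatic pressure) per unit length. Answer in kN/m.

K_a = tan²(45° − φ/2) = 0.4106.
γ' = 21.3 − 9.81 = 11.49 kN/m³. h₂ = H − d_w = 6.9 m.
σ'_h: at surface K_a·q = 3.695; at WT K_a(q+γd_w) = 24.74; at base K_a(q+γd_w+γ'h₂) = 57.29 kPa.
P₁ = ½(3.695+24.74)×2.5 = 35.54; P₂ = ½(24.74+57.29)×6.9 = 283.0; P_w = ½γ_w h₂² = 233.5.
Total = 35.54+283.0+233.5 = 552.0 kN/m.

552 kN/m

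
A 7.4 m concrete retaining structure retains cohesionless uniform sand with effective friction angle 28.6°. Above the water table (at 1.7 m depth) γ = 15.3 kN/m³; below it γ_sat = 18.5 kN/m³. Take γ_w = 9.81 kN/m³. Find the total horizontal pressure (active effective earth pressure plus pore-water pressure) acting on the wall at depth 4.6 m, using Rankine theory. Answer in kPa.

46.5 kPa

K_a = (1 − sin φ)/(1 + sin φ) = 0.3525.
γ' = 18.5 − 9.81 = 8.690 kN/m³.
Effective vertical stress at 4.6 m: σ'_v = 15.3×1.7 + 8.690×2.90 = 51.21 kPa.
σ'_h = K_a σ'_v = 0.3525 × 51.21 = 18.05 kPa; u = γ_w × 2.90 = 28.45 kPa.
Total σ_h = 18.05 + 28.45 = 46.50 kPa.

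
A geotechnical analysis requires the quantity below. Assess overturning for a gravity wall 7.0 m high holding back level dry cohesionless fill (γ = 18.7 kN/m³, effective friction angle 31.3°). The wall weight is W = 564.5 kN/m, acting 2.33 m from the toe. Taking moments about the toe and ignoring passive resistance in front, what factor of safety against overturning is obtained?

K_a = tan²(45° − 31.3°/2) = 0.3162.
P_a = ½K_aγH² = 0.5×0.3162×18.7×7.0² = 144.9 kN/m, acting at H/3 = 2.333 m above the base.
Overturning moment M_o = P_a × H/3 = 144.9 × 2.333 = 338.0.
Resisting moment M_r = W × 2.33 = 564.5 × 2.33 = 1315.
FS_overturning = M_r/M_o = 1315/338.0 = 3.891.

3.89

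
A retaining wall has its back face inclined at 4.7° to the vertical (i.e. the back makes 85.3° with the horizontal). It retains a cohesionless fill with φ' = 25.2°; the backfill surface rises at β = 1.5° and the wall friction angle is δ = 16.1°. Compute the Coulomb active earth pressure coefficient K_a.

0.402

K_a = sin²(α+φ) / [sin²α · sin(α−δ) · (1 + √{sin(φ+δ)sin(φ−β) / (sin(α−δ)sin(α+β))})²].
With α = 85.3°, φ = 25.2°, δ = 16.1°, β = 1.5°: K_a = 0.4020.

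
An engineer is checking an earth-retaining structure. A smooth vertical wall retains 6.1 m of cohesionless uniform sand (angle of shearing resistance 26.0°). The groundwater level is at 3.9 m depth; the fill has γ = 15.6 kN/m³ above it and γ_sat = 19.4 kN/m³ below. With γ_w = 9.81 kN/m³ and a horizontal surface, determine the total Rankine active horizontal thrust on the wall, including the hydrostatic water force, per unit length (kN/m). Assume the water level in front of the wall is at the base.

131 kN/m

K_a = tan²(45° − φ/2) = 0.3905.
γ' = 19.4 − 9.81 = 9.590 kN/m³. Depth below WT = 2.2 m.
σ'_h at WT = K_a γ d_w = 23.76 kPa; at base = 23.76 + K_a γ' × 2.2 = 31.99 kPa.
P₁ (0–3.9 m) = ½×23.76×3.9 = 46.32. P₂ (3.9–6.1 m) = ½(23.76+31.99)×2.2 = 61.32.
P_w = ½ γ_w h₂² = 0.5×9.81×2.2² = 23.74. Total = 46.32+61.32+23.74 = 131.4 kN/m.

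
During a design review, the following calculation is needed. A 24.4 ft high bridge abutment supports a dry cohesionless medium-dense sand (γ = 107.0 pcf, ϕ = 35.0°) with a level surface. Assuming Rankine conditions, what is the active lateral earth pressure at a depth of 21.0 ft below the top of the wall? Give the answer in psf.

609 psf

K_a = (1 − sin φ)/(1 + sin φ) = 0.2710.
σ_h = K_a γ z = 0.2710 × 107.0 × 21.0 = 608.9 psf.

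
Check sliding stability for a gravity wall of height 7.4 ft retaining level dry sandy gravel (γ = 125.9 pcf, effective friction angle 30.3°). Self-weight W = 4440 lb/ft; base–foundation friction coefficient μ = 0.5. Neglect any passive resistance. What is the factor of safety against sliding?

K_a = tan²(45° − 30.3°/2) = 0.3293.
P_a = ½K_aγH² = 0.5×0.3293×125.9×7.4² = 1135 lb/ft, acting at H/3 = 2.467 ft above the base.
FS_sliding = μW / P_a = 0.5×4440 / 1135 = 1.956.

1.96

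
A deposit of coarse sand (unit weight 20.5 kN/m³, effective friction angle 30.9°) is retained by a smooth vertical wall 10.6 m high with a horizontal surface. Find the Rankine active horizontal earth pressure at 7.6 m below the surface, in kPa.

50.1 kPa

K_a = (1 − sin φ)/(1 + sin φ) = 0.3214.
σ_h = K_a γ z = 0.3214 × 20.5 × 7.6 = 50.07 kPa.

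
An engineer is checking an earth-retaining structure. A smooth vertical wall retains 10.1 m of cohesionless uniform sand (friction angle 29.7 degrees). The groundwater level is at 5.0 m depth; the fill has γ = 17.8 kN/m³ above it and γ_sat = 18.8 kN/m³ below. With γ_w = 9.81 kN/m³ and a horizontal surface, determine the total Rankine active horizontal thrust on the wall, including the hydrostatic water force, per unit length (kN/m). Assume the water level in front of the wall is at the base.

395 kN/m

K_a = tan²(45° − φ/2) = 0.3374.
γ' = 18.8 − 9.81 = 8.990 kN/m³. Depth below WT = 5.1 m.
σ'_h at WT = K_a γ d_w = 30.03 kPa; at base = 30.03 + K_a γ' × 5.1 = 45.50 kPa.
P₁ (0–5.0 m) = ½×30.03×5.0 = 75.07. P₂ (5.0–10.1 m) = ½(30.03+45.50)×5.1 = 192.6.
P_w = ½ γ_w h₂² = 0.5×9.81×5.1² = 127.6. Total = 75.07+192.6+127.6 = 395.2 kN/m.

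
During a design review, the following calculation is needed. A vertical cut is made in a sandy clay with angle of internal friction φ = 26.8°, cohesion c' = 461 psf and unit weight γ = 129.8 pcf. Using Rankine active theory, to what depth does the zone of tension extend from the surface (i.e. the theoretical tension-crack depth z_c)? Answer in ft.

K_a = tan²(45° − 26.8°/2) = 0.3785; √K_a = 0.6152.
The active pressure is zero where K_a γ z = 2c√K_a, so z_c = 2c/(γ√K_a) = 2×461/(129.8×0.6152) = 11.55 ft.

11.5 ft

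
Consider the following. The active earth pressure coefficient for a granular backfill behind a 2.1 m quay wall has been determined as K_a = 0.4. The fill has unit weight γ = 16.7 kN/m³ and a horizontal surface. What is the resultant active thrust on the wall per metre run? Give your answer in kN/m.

P = ½ K_a γ H² = 0.5 × 0.4 × 16.7 × 2.1² = 14.73 kN/m.

14.7 kN/m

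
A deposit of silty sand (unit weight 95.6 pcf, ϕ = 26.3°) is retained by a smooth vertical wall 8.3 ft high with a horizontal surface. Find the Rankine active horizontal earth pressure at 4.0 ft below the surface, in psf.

K_a = (1 − sin φ)/(1 + sin φ) = 0.3859.
σ_h = K_a γ z = 0.3859 × 95.6 × 4.0 = 147.6 psf.

148 psf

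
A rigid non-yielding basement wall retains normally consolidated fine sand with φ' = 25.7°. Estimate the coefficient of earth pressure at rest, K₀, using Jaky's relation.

K₀ = 1 − sin φ' = 1 − sin 25.7° = 0.5663.

0.566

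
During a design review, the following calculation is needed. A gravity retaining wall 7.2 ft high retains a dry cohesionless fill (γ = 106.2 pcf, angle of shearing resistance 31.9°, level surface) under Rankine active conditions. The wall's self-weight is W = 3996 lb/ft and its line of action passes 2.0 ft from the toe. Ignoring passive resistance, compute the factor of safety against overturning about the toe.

3.92

K_a = tan²(45° − 31.9°/2) = 0.3085.
P_a = ½K_aγH² = 0.5×0.3085×106.2×7.2² = 849.3 lb/ft, acting at H/3 = 2.400 ft above the base.
Overturning moment M_o = P_a × H/3 = 849.3 × 2.400 = 2038.
Resisting moment M_r = W × 2.0 = 3996 × 2.0 = 7992.
FS_overturning = M_r/M_o = 7992/2038 = 3.921.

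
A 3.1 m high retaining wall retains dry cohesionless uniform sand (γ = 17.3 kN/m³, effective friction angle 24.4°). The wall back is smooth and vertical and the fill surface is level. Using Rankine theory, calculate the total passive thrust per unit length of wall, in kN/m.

K_p = tan²(45° + φ/2) = 2.408.
P_p = ½ K_p γ H² = 0.5 × 2.408 × 17.3 × 3.1² = 200.1 kN/m.

200 kN/m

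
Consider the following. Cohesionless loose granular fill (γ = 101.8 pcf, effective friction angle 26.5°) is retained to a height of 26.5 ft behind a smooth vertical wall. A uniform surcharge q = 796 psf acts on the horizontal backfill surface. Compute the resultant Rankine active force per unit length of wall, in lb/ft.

21800 lb/ft

K_a = tan²(45° − φ/2) = 0.3829.
Soil triangle: ½ K_a γ H² = 0.5×0.3829×101.8×26.5² = 13690 lb/ft.
Surcharge rectangle: K_a q H = 0.3829×796×26.5 = 8078 lb/ft.
Total = 13690 + 8078 = 21770 lb/ft.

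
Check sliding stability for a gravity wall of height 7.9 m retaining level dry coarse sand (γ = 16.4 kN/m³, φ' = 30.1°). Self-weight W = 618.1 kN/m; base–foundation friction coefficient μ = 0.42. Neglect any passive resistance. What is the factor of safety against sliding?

K_a = tan²(45° − 30.1°/2) = 0.3320.
P_a = ½K_aγH² = 0.5×0.3320×16.4×7.9² = 169.9 kN/m, acting at H/3 = 2.633 m above the base.
FS_sliding = μW / P_a = 0.42×618.1 / 169.9 = 1.528.

1.53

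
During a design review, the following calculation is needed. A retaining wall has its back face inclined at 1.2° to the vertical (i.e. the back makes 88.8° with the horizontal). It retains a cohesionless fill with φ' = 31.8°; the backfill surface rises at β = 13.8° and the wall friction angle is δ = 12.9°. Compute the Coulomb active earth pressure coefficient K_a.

0.349

K_a = sin²(α+φ) / [sin²α · sin(α−δ) · (1 + √{sin(φ+δ)sin(φ−β) / (sin(α−δ)sin(α+β))})²].
With α = 88.8°, φ = 31.8°, δ = 12.9°, β = 13.8°: K_a = 0.3493.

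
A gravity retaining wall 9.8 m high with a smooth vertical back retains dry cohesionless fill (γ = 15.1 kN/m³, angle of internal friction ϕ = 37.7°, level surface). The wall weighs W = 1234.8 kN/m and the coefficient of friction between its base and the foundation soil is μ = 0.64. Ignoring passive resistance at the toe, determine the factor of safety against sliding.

K_a = tan²(45° − 37.7°/2) = 0.2411.
P_a = ½K_aγH² = 0.5×0.2411×15.1×9.8² = 174.8 kN/m, acting at H/3 = 3.267 m above the base.
FS_sliding = μW / P_a = 0.64×1234.8 / 174.8 = 4.521.

4.52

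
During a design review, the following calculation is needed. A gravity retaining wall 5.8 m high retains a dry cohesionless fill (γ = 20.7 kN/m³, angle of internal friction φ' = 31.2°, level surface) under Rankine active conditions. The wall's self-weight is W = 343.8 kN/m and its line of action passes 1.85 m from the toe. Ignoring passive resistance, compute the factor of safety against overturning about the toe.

2.98

K_a = tan²(45° − 31.2°/2) = 0.3175.
P_a = ½K_aγH² = 0.5×0.3175×20.7×5.8² = 110.5 kN/m, acting at H/3 = 1.933 m above the base.
Overturning moment M_o = P_a × H/3 = 110.5 × 1.933 = 213.7.
Resisting moment M_r = W × 1.85 = 343.8 × 1.85 = 636.0.
FS_overturning = M_r/M_o = 636.0/213.7 = 2.976.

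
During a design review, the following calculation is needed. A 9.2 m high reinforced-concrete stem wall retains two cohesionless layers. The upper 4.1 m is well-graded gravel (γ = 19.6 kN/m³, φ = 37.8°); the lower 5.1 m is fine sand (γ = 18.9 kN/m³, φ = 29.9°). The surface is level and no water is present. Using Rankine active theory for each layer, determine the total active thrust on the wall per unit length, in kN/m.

259 kN/m

K_a1 = tan²(45°−37.8°/2) = 0.2400; K_a2 = tan²(45°−29.9°/2) = 0.3347.
Layer 1: σ at base = K_a1 γ₁ h₁ = 19.29 kPa; P₁ = ½×19.29×4.1 = 39.54.
Layer 2: σ_v at top = γ₁h₁ = 80.36; σ_h top = K_a2×80.36 = 26.89; σ_h base = K_a2×(80.36+18.9×5.1) = 59.15.
P₂ = ½(26.89+59.15)×5.1 = 219.4. Total P_a = 39.54+219.4 = 259.0 kN/m.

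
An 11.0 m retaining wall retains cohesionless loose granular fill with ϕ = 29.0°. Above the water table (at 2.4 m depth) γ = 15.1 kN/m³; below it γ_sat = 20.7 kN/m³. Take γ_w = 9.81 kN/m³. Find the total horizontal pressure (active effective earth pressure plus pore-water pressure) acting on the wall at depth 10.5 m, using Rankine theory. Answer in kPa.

123 kPa

K_a = (1 − sin φ)/(1 + sin φ) = 0.3470.
γ' = 20.7 − 9.81 = 10.89 kN/m³.
Effective vertical stress at 10.5 m: σ'_v = 15.1×2.4 + 10.89×8.10 = 124.4 kPa.
σ'_h = K_a σ'_v = 0.3470 × 124.4 = 43.18 kPa; u = γ_w × 8.10 = 79.46 kPa.
Total σ_h = 43.18 + 79.46 = 122.6 kPa.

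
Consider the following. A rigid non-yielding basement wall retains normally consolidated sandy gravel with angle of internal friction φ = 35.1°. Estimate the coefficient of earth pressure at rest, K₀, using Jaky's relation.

0.425

K₀ = 1 − sin φ' = 1 − sin 35.1° = 0.4250.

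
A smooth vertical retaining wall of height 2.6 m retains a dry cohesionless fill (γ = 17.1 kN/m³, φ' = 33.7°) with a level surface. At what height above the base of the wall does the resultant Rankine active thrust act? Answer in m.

K_a = 0.2863.
The pressure distribution is triangular, so the resultant acts at H/3 above the base = 2.6/3 = 0.8667 m.

0.867 m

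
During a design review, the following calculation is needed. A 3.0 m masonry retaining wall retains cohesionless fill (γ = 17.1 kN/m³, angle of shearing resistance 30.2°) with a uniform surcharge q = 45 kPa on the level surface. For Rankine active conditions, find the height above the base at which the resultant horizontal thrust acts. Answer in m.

K_a = 0.3307.
Triangular part P₁ = ½K_aγH² = 25.44 at H/3 = 1.000 m; rectangular part P₂ = K_a q H = 44.64 at H/2 = 1.500 m.
ȳ = (P₁·1.000 + P₂·1.500)/(P₁+P₂) = 1.318 m.

1.32 m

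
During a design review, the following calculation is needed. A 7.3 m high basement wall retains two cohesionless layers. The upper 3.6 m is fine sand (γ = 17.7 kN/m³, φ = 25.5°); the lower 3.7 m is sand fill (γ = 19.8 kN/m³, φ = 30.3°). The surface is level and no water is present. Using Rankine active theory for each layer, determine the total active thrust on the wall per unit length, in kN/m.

K_a1 = tan²(45°−25.5°/2) = 0.3981; K_a2 = tan²(45°−30.3°/2) = 0.3293.
Layer 1: σ at base = K_a1 γ₁ h₁ = 25.37 kPa; P₁ = ½×25.37×3.6 = 45.66.
Layer 2: σ_v at top = γ₁h₁ = 63.72; σ_h top = K_a2×63.72 = 20.98; σ_h base = K_a2×(63.72+19.8×3.7) = 45.11.
P₂ = ½(20.98+45.11)×3.7 = 122.3. Total P_a = 45.66+122.3 = 167.9 kN/m.

168 kN/m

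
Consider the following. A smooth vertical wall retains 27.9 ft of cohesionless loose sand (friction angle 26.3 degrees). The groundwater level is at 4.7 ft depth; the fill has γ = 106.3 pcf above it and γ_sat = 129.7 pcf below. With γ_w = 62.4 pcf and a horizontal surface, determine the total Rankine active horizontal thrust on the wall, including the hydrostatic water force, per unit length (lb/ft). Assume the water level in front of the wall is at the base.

28700 lb/ft

K_a = tan²(45° − φ/2) = 0.3859.
γ' = 129.7 − 62.4 = 67.30 pcf. Depth below WT = 23.2 ft.
σ'_h at WT = K_a γ d_w = 192.8 psf; at base = 192.8 + K_a γ' × 23.2 = 795.4 psf.
P₁ (0–4.7 ft) = ½×192.8×4.7 = 453.1. P₂ (4.7–27.9 ft) = ½(192.8+795.4)×23.2 = 11460.
P_w = ½ γ_w h₂² = 0.5×62.4×23.2² = 16790. Total = 453.1+11460+16790 = 28710 lb/ft.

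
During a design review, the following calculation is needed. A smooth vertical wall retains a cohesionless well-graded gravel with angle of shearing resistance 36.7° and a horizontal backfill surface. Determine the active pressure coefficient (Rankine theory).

0.252

K_a = tan²(45° − φ/2) = tan²(26.65°) = 0.2519.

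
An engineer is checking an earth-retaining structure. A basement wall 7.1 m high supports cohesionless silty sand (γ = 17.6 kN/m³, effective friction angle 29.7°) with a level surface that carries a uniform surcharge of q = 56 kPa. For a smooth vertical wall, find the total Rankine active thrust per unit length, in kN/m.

K_a = tan²(45° − φ/2) = 0.3374.
Soil triangle: ½ K_a γ H² = 0.5×0.3374×17.6×7.1² = 149.7 kN/m.
Surcharge rectangle: K_a q H = 0.3374×56×7.1 = 134.1 kN/m.
Total = 149.7 + 134.1 = 283.8 kN/m.

284 kN/m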